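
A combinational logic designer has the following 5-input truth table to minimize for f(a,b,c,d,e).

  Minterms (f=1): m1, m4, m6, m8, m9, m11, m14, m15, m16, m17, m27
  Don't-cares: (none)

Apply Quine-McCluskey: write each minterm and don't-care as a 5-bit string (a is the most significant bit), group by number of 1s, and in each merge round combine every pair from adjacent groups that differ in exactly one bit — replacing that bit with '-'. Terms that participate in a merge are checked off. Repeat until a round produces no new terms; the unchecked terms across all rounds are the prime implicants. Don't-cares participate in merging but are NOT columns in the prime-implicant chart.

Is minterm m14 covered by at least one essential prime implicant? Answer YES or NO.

NO

Round 0: 00001✓ 00100✓ 00110✓ 01000✓ 01001✓ 01011✓ 01110✓ 01111✓ 10000✓ 10001✓ 11011✓
Round 1: -0001 -1011 0-001 0-110 001-0 01-11 010-1 0100- 0111- 1000-
PIs = {-0001, -1011, 0-001, 0-110, 001-0, 01-11, 010-1, 0100-, 0111-, 1000-}
Coverage chart:
  m1: -0001,0-001
  m4: 001-0 ←essential
  m6: 0-110,001-0
  m8: 0100- ←essential
  m9: 0-001,010-1,0100-
  m11: -1011,01-11,010-1
  m14: 0-110,0111-
  m15: 01-11,0111-
  m16: 1000- ←essential
  m17: -0001,1000-
  m27: -1011 ←essential
Essential: -1011, 001-0, 0100-, 1000-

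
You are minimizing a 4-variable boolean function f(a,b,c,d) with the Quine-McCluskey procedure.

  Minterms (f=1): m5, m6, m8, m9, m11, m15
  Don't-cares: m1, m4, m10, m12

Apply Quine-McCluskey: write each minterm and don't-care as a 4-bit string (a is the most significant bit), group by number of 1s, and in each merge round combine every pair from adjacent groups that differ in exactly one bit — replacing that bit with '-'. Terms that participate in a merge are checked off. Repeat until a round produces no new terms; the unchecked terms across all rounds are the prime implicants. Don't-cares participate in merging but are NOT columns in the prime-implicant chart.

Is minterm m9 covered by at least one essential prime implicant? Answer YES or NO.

NO

size-2^0 implicants → 0001(✓)  0100(✓)  0101(✓)  0110(✓)  1000(✓)  1001(✓)  1010(✓)  1011(✓)  1100(✓)  1111(✓)
size-2^1 implicants → -001  -100  0-01  01-0  010-  1-00  1-11  10-0(✓)  10-1(✓)  100-(✓)  101-(✓)
size-2^2 implicants → 10--
Unchecked terms (primes): -001, -100, 0-01, 01-0, 010-, 1-00, 1-11, 10--
Minterm coverage:
  m5 ⊆ 0-01,010-
  m6 ⊆ 01-0 [E]
  m8 ⊆ 1-00,10--
  m9 ⊆ -001,10--
  m11 ⊆ 1-11,10--
  m15 ⊆ 1-11 [E]
E = {01-0, 1-11}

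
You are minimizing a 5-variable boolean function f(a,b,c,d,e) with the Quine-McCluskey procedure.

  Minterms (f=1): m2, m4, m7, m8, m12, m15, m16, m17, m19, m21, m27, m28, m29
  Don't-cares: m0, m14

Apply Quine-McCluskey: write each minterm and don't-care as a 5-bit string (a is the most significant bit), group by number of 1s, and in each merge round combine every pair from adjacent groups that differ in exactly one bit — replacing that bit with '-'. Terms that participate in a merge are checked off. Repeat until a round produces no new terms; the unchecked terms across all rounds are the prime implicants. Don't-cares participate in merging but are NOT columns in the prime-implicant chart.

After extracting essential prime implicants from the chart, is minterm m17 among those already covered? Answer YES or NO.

NO

Round 0: 00000✓ 00010✓ 00100✓ 00111✓ 01000✓ 01100✓ 01110✓ 01111✓ 10000✓ 10001✓ 10011✓ 10101✓ 11011✓ 11100✓ 11101✓
Round 1: -0000 -1100 0-000✓ 0-100✓ 0-111 00-00✓ 000-0 01-00✓ 011-0 0111- 1-011 1-101 10-01 100-1 1000- 1110-
Round 2: 0--00
PIs = {-0000, -1100, 0--00, 0-111, 000-0, 011-0, 0111-, 1-011, 1-101, 10-01, 100-1, 1000-, 1110-}
Coverage chart:
  m2: 000-0 ←essential
  m4: 0--00 ←essential
  m7: 0-111 ←essential
  m8: 0--00 ←essential
  m12: -1100,0--00,011-0
  m15: 0-111,0111-
  m16: -0000,1000-
  m17: 10-01,100-1,1000-
  m19: 1-011,100-1
  m21: 1-101,10-01
  m27: 1-011 ←essential
  m28: -1100,1110-
  m29: 1-101,1110-
Essential: 0--00, 0-111, 000-0, 1-011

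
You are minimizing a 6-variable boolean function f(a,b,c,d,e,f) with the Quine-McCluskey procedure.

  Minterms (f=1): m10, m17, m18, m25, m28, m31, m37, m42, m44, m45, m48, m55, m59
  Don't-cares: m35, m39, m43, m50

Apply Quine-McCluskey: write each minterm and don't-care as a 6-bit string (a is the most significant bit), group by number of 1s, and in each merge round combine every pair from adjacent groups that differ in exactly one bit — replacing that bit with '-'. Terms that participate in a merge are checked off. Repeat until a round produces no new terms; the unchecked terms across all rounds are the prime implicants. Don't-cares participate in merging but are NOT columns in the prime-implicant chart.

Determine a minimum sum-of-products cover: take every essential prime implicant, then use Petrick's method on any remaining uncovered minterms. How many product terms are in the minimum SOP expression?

Round 0: 001010✓ 010001✓ 010010✓ 011001✓ 011100 011111 100011✓ 100101✓ 100111✓ 101010✓ 101011✓ 101100✓ 101101✓ 110000✓ 110010✓ 110111✓ 111011✓
Round 1: -01010 -10010 01-001 1-0111 1-1011 10-011 10-101 100-11 1001-1 10101- 10110- 1100-0
PIs = {-01010, -10010, 01-001, 011100, 011111, 1-0111, 1-1011, 10-011, 10-101, 100-11, 1001-1, 10101-, 10110-, 1100-0}
Coverage chart:
  m10: -01010 ←essential
  m17: 01-001 ←essential
  m18: -10010 ←essential
  m25: 01-001 ←essential
  m28: 011100 ←essential
  m31: 011111 ←essential
  m37: 10-101,1001-1
  m42: -01010,10101-
  m44: 10110- ←essential
  m45: 10-101,10110-
  m48: 1100-0 ←essential
  m55: 1-0111 ←essential
  m59: 1-1011 ←essential
Essential: -01010, -10010, 01-001, 011100, 011111, 1-0111, 1-1011, 10110-, 1100-0
Petrick residual → 10-101
Min cover (10 terms): b'cd'ef' + bc'd'ef' + a'bd'e'f + a'bcde'f' + a'bcdef + ac'def + acd'ef + ab'de'f + ab'cde' + abc'd'f'

10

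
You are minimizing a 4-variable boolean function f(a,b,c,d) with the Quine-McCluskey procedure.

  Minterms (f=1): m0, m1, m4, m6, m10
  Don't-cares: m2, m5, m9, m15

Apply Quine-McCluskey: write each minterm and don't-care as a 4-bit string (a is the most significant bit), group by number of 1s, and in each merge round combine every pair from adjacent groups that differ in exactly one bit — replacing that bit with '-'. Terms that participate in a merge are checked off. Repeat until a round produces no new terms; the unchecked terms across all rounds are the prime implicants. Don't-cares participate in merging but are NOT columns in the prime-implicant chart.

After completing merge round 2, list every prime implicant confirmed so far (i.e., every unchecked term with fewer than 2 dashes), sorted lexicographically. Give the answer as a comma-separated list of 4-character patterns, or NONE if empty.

-001, -010, 1111

Round 0: 0000✓ 0001✓ 0010✓ 0100✓ 0101✓ 0110✓ 1001✓ 1010✓ 1111
Round 1: -001 -010 0-00✓ 0-01✓ 0-10✓ 00-0✓ 000-✓ 01-0✓ 010-✓
Round 2: 0--0 0-0-
PIs = {-001, -010, 0--0, 0-0-, 1111}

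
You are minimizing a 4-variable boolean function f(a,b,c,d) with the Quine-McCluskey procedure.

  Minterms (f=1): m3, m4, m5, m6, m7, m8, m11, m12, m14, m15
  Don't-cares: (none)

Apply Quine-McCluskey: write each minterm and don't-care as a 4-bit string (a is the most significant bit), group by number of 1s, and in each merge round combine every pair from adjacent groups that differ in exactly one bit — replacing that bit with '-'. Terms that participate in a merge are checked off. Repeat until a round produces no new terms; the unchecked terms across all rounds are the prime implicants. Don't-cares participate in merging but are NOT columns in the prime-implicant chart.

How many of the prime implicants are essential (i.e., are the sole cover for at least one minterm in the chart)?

Round 0: 0011✓ 0100✓ 0101✓ 0110✓ 0111✓ 1000✓ 1011✓ 1100✓ 1110✓ 1111✓
Round 1: -011✓ -100✓ -110✓ -111✓ 0-11✓ 01-0✓ 01-1✓ 010-✓ 011-✓ 1-00 1-11✓ 11-0✓ 111-✓
Round 2: --11 -1-0 -11- 01--
PIs = {--11, -1-0, -11-, 01--, 1-00}
Coverage chart:
  m3: --11 ←essential
  m4: -1-0,01--
  m5: 01-- ←essential
  m6: -1-0,-11-,01--
  m7: --11,-11-,01--
  m8: 1-00 ←essential
  m11: --11 ←essential
  m12: -1-0,1-00
  m14: -1-0,-11-
  m15: --11,-11-
Essential: --11, 01--, 1-00

3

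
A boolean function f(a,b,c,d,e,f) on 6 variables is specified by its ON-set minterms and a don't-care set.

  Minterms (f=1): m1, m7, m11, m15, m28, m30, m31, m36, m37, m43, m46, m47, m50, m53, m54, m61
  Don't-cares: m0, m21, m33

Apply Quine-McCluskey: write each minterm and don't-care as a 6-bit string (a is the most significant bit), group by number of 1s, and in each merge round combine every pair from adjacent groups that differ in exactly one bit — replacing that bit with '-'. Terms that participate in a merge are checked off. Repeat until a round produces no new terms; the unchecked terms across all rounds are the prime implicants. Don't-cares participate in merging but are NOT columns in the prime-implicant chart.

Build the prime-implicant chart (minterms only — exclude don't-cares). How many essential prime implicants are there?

7

Round 0: 000000✓ 000001✓ 000111✓ 001011✓ 001111✓ 010101✓ 011100✓ 011110✓ 011111✓ 100001✓ 100100✓ 100101✓ 101011✓ 101110✓ 101111✓ 110010✓ 110101✓ 110110✓ 111101✓
Round 1: -00001 -01011✓ -01111✓ -10101 0-1111 00-111 00000- 001-11✓ 0111-0 01111- 1-0101 100-01 10010- 101-11✓ 10111- 11-101 110-10
Round 2: -01-11
PIs = {-00001, -01-11, -10101, 0-1111, 00-111, 00000-, 0111-0, 01111-, 1-0101, 100-01, 10010-, 10111-, 11-101, 110-10}
Coverage chart:
  m1: -00001,00000-
  m7: 00-111 ←essential
  m11: -01-11 ←essential
  m15: -01-11,0-1111,00-111
  m28: 0111-0 ←essential
  m30: 0111-0,01111-
  m31: 0-1111,01111-
  m36: 10010- ←essential
  m37: 1-0101,100-01,10010-
  m43: -01-11 ←essential
  m46: 10111- ←essential
  m47: -01-11,10111-
  m50: 110-10 ←essential
  m53: -10101,1-0101,11-101
  m54: 110-10 ←essential
  m61: 11-101 ←essential
Essential: -01-11, 00-111, 0111-0, 10010-, 10111-, 11-101, 110-10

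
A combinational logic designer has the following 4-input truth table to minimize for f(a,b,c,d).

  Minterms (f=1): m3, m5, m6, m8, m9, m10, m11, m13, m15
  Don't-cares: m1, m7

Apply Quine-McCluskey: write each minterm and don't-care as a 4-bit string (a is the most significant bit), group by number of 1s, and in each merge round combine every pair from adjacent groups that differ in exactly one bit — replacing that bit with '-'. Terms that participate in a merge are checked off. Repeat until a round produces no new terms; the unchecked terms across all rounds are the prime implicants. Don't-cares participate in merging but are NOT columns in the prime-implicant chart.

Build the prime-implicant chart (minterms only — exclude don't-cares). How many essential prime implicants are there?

3

Round 0: 0001✓ 0011✓ 0101✓ 0110✓ 0111✓ 1000✓ 1001✓ 1010✓ 1011✓ 1101✓ 1111✓
Round 1: -001✓ -011✓ -101✓ -111✓ 0-01✓ 0-11✓ 00-1✓ 01-1✓ 011- 1-01✓ 1-11✓ 10-0✓ 10-1✓ 100-✓ 101-✓ 11-1✓
Round 2: --01✓ --11✓ -0-1✓ -1-1✓ 0--1✓ 1--1✓ 10--
Round 3: ---1
PIs = {---1, 011-, 10--}
Coverage chart:
  m3: ---1 ←essential
  m5: ---1 ←essential
  m6: 011- ←essential
  m8: 10-- ←essential
  m9: ---1,10--
  m10: 10-- ←essential
  m11: ---1,10--
  m13: ---1 ←essential
  m15: ---1 ←essential
Essential: ---1, 011-, 10--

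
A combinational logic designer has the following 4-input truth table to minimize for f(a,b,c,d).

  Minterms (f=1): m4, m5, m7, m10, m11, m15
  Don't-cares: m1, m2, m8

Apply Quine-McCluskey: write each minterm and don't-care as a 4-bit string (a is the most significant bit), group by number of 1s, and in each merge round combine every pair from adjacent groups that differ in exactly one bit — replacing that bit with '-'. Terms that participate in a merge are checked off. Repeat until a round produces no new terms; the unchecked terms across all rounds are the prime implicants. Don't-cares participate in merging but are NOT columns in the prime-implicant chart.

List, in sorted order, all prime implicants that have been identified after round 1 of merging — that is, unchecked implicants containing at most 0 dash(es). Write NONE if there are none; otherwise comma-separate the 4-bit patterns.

NONE

Round 0: 0001✓ 0010✓ 0100✓ 0101✓ 0111✓ 1000✓ 1010✓ 1011✓ 1111✓
Round 1: -010 -111 0-01 01-1 010- 1-11 10-0 101-
PIs = {-010, -111, 0-01, 01-1, 010-, 1-11, 10-0, 101-}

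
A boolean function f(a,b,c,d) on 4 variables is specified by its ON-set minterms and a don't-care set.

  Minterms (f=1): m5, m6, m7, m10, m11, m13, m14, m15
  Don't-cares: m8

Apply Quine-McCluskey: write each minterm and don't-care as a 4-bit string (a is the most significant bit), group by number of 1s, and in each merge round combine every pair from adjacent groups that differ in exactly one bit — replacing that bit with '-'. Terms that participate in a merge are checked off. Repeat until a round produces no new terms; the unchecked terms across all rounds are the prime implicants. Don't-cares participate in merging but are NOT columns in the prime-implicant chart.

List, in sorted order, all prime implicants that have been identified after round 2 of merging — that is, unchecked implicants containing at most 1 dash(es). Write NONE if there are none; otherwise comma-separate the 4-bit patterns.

[col 0] 0101*, 0110*, 0111*, 1000*, 1010*, 1011*, 1101*, 1110*, 1111*
[col 1] -101*, -110*, -111*, 01-1*, 011-*, 1-10*, 1-11*, 10-0, 101-*, 11-1*, 111-*
[col 2] -1-1, -11-, 1-1-
Prime implicants: -1-1, -11-, 1-1-, 10-0

10-0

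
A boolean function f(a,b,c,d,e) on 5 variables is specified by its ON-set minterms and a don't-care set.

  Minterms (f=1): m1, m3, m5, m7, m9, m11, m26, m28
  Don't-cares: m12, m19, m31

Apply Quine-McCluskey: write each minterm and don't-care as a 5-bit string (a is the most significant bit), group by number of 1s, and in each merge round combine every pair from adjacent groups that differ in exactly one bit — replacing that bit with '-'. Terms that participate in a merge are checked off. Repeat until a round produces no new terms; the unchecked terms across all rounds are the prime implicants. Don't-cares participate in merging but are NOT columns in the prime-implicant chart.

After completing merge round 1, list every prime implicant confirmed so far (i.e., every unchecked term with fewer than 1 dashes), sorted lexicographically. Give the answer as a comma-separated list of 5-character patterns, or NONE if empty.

11010, 11111

Round 0: 00001✓ 00011✓ 00101✓ 00111✓ 01001✓ 01011✓ 01100✓ 10011✓ 11010 11100✓ 11111
Round 1: -0011 -1100 0-001✓ 0-011✓ 00-01✓ 00-11✓ 000-1✓ 001-1✓ 010-1✓
Round 2: 0-0-1 00--1
PIs = {-0011, -1100, 0-0-1, 00--1, 11010, 11111}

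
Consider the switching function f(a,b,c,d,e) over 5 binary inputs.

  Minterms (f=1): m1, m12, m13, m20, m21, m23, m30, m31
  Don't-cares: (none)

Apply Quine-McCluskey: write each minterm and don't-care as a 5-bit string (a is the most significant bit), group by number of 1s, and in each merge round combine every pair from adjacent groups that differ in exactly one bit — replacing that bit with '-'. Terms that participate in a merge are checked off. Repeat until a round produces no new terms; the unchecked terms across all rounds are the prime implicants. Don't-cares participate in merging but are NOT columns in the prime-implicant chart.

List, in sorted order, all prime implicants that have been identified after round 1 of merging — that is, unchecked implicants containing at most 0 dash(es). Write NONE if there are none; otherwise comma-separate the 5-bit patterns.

[col 0] 00001, 01100*, 01101*, 10100*, 10101*, 10111*, 11110*, 11111*
[col 1] 0110-, 1-111, 101-1, 1010-, 1111-
Prime implicants: 00001, 0110-, 1-111, 101-1, 1010-, 1111-

00001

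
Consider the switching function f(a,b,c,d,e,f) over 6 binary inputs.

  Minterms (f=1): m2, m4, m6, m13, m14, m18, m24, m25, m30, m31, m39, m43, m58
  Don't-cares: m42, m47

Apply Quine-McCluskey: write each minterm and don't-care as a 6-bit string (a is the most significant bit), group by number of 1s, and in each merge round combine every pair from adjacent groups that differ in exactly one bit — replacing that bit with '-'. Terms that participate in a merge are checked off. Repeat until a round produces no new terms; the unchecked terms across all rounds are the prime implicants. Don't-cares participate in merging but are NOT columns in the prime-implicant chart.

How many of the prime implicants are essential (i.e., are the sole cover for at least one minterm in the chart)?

size-2^0 implicants → 000010(✓)  000100(✓)  000110(✓)  001101  001110(✓)  010010(✓)  011000(✓)  011001(✓)  011110(✓)  011111(✓)  100111(✓)  101010(✓)  101011(✓)  101111(✓)  111010(✓)
size-2^1 implicants → 0-0010  0-1110  00-110  000-10  0001-0  01100-  01111-  1-1010  10-111  101-11  10101-
Unchecked terms (primes): 0-0010, 0-1110, 00-110, 000-10, 0001-0, 001101, 01100-, 01111-, 1-1010, 10-111, 101-11, 10101-
Minterm coverage:
  m2 ⊆ 0-0010,000-10
  m4 ⊆ 0001-0 [E]
  m6 ⊆ 00-110,000-10,0001-0
  m13 ⊆ 001101 [E]
  m14 ⊆ 0-1110,00-110
  m18 ⊆ 0-0010 [E]
  m24 ⊆ 01100- [E]
  m25 ⊆ 01100- [E]
  m30 ⊆ 0-1110,01111-
  m31 ⊆ 01111- [E]
  m39 ⊆ 10-111 [E]
  m43 ⊆ 101-11,10101-
  m58 ⊆ 1-1010 [E]
E = {0-0010, 0001-0, 001101, 01100-, 01111-, 1-1010, 10-111}

7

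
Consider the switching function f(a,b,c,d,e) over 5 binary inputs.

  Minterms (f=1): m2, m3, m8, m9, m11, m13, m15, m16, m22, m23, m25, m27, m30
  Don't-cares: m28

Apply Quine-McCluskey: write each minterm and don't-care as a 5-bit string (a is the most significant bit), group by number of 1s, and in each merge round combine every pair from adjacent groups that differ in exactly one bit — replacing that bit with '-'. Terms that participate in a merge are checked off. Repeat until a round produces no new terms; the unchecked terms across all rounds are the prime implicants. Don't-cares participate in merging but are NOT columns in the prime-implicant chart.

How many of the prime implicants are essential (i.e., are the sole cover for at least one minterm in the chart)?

size-2^0 implicants → 00010(✓)  00011(✓)  01000(✓)  01001(✓)  01011(✓)  01101(✓)  01111(✓)  10000  10110(✓)  10111(✓)  11001(✓)  11011(✓)  11100(✓)  11110(✓)
size-2^1 implicants → -1001(✓)  -1011(✓)  0-011  0001-  01-01(✓)  01-11(✓)  010-1(✓)  0100-  011-1(✓)  1-110  1011-  110-1(✓)  111-0
size-2^2 implicants → -10-1  01--1
Unchecked terms (primes): -10-1, 0-011, 0001-, 01--1, 0100-, 1-110, 10000, 1011-, 111-0
Minterm coverage:
  m2 ⊆ 0001- [E]
  m3 ⊆ 0-011,0001-
  m8 ⊆ 0100- [E]
  m9 ⊆ -10-1,01--1,0100-
  m11 ⊆ -10-1,0-011,01--1
  m13 ⊆ 01--1 [E]
  m15 ⊆ 01--1 [E]
  m16 ⊆ 10000 [E]
  m22 ⊆ 1-110,1011-
  m23 ⊆ 1011- [E]
  m25 ⊆ -10-1 [E]
  m27 ⊆ -10-1 [E]
  m30 ⊆ 1-110,111-0
E = {-10-1, 0001-, 01--1, 0100-, 10000, 1011-}

6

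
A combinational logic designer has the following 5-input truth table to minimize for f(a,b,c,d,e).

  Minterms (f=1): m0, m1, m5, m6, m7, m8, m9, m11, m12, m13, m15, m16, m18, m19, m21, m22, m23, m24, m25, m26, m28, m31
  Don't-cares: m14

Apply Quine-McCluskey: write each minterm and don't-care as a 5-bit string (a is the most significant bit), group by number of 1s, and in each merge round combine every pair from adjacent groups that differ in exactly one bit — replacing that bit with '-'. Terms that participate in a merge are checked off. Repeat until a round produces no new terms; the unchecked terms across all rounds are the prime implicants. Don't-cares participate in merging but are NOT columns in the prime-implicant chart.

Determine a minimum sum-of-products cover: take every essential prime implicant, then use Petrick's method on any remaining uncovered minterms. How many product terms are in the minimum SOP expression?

9

Round 0: 00000✓ 00001✓ 00101✓ 00110✓ 00111✓ 01000✓ 01001✓ 01011✓ 01100✓ 01101✓ 01110✓ 01111✓ 10000✓ 10010✓ 10011✓ 10101✓ 10110✓ 10111✓ 11000✓ 11001✓ 11010✓ 11100✓ 11111✓
Round 1: -0000✓ -0101✓ -0110✓ -0111✓ -1000✓ -1001✓ -1100✓ -1111✓ 0-000✓ 0-001✓ 0-101✓ 0-110✓ 0-111✓ 00-01✓ 0000-✓ 001-1✓ 0011-✓ 01-00✓ 01-01✓ 01-11✓ 010-1✓ 0100-✓ 011-0✓ 011-1✓ 0110-✓ 0111-✓ 1-000✓ 1-010✓ 1-111✓ 10-10✓ 10-11✓ 100-0✓ 1001-✓ 101-1✓ 1011-✓ 11-00✓ 110-0✓ 1100-✓
Round 2: --000 --111 -01-1 -011- -1-00 -100- 0--01 0-00- 0-1-1 0-11- 01--1 01-0- 011-- 1-0-0 10-1-
PIs = {--000, --111, -01-1, -011-, -1-00, -100-, 0--01, 0-00-, 0-1-1, 0-11-, 01--1, 01-0-, 011--, 1-0-0, 10-1-}
Coverage chart:
  m0: --000,0-00-
  m1: 0--01,0-00-
  m5: -01-1,0--01,0-1-1
  m6: -011-,0-11-
  m7: --111,-01-1,-011-,0-1-1,0-11-
  m8: --000,-1-00,-100-,0-00-,01-0-
  m9: -100-,0--01,0-00-,01--1,01-0-
  m11: 01--1 ←essential
  m12: -1-00,01-0-,011--
  m13: 0--01,0-1-1,01--1,01-0-,011--
  m15: --111,0-1-1,0-11-,01--1,011--
  m16: --000,1-0-0
  m18: 1-0-0,10-1-
  m19: 10-1- ←essential
  m21: -01-1 ←essential
  m22: -011-,10-1-
  m23: --111,-01-1,-011-,10-1-
  m24: --000,-1-00,-100-,1-0-0
  m25: -100- ←essential
  m26: 1-0-0 ←essential
  m28: -1-00 ←essential
  m31: --111 ←essential
Essential: --111, -01-1, -1-00, -100-, 01--1, 1-0-0, 10-1-
Petrick residual → -011-, 0-00-
Min cover (9 terms): cde + b'ce + b'cd + bd'e' + bc'd' + a'c'd' + a'be + ac'e' + ab'd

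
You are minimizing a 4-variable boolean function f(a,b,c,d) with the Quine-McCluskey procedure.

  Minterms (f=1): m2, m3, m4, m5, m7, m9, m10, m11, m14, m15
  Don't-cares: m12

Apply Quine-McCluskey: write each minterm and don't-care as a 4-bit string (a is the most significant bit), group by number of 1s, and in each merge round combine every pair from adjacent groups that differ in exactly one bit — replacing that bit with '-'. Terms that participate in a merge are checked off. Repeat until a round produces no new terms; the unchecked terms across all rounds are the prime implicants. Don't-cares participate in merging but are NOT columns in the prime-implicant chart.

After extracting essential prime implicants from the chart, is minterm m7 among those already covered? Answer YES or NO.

NO

size-2^0 implicants → 0010(✓)  0011(✓)  0100(✓)  0101(✓)  0111(✓)  1001(✓)  1010(✓)  1011(✓)  1100(✓)  1110(✓)  1111(✓)
size-2^1 implicants → -010(✓)  -011(✓)  -100  -111(✓)  0-11(✓)  001-(✓)  01-1  010-  1-10(✓)  1-11(✓)  10-1  101-(✓)  11-0  111-(✓)
size-2^2 implicants → --11  -01-  1-1-
Unchecked terms (primes): --11, -01-, -100, 01-1, 010-, 1-1-, 10-1, 11-0
Minterm coverage:
  m2 ⊆ -01- [E]
  m3 ⊆ --11,-01-
  m4 ⊆ -100,010-
  m5 ⊆ 01-1,010-
  m7 ⊆ --11,01-1
  m9 ⊆ 10-1 [E]
  m10 ⊆ -01-,1-1-
  m11 ⊆ --11,-01-,1-1-,10-1
  m14 ⊆ 1-1-,11-0
  m15 ⊆ --11,1-1-
E = {-01-, 10-1}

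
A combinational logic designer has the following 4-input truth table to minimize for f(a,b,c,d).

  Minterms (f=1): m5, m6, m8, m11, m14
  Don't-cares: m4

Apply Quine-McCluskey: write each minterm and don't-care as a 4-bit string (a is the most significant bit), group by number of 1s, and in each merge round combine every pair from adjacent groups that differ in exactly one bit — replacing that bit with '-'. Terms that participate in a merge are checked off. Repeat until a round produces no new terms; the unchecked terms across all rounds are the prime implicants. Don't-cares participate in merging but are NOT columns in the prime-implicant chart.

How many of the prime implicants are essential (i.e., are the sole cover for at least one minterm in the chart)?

4

[col 0] 0100*, 0101*, 0110*, 1000, 1011, 1110*
[col 1] -110, 01-0, 010-
Prime implicants: -110, 01-0, 010-, 1000, 1011
PI chart (minterm → PIs covering it):
  5 | 010-  (sole → essential)
  6 | -110,01-0
  8 | 1000  (sole → essential)
  11 | 1011  (sole → essential)
  14 | -110  (sole → essential)
Essential prime implicants: -110, 010-, 1000, 1011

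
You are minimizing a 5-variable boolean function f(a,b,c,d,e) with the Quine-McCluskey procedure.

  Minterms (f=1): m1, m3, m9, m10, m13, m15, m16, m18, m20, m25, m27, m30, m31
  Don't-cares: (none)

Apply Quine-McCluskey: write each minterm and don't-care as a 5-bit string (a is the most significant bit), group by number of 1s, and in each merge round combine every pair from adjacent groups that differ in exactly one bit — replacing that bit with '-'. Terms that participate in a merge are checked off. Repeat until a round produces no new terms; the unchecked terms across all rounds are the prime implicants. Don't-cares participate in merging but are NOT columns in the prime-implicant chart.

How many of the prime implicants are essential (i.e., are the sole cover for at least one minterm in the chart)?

size-2^0 implicants → 00001(✓)  00011(✓)  01001(✓)  01010  01101(✓)  01111(✓)  10000(✓)  10010(✓)  10100(✓)  11001(✓)  11011(✓)  11110(✓)  11111(✓)
size-2^1 implicants → -1001  -1111  0-001  000-1  01-01  011-1  10-00  100-0  11-11  110-1  1111-
Unchecked terms (primes): -1001, -1111, 0-001, 000-1, 01-01, 01010, 011-1, 10-00, 100-0, 11-11, 110-1, 1111-
Minterm coverage:
  m1 ⊆ 0-001,000-1
  m3 ⊆ 000-1 [E]
  m9 ⊆ -1001,0-001,01-01
  m10 ⊆ 01010 [E]
  m13 ⊆ 01-01,011-1
  m15 ⊆ -1111,011-1
  m16 ⊆ 10-00,100-0
  m18 ⊆ 100-0 [E]
  m20 ⊆ 10-00 [E]
  m25 ⊆ -1001,110-1
  m27 ⊆ 11-11,110-1
  m30 ⊆ 1111- [E]
  m31 ⊆ -1111,11-11,1111-
E = {000-1, 01010, 10-00, 100-0, 1111-}

5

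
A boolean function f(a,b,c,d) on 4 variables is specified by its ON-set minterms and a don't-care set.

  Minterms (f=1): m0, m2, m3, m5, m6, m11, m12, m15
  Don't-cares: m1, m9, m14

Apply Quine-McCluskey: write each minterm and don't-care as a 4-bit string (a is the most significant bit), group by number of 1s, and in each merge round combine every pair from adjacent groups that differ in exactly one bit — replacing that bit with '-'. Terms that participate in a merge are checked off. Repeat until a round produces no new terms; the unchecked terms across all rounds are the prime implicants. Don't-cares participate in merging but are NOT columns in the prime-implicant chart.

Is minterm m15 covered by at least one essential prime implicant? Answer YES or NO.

NO

[col 0] 0000*, 0001*, 0010*, 0011*, 0101*, 0110*, 1001*, 1011*, 1100*, 1110*, 1111*
[col 1] -001*, -011*, -110, 0-01, 0-10, 00-0*, 00-1*, 000-*, 001-*, 1-11, 10-1*, 11-0, 111-
[col 2] -0-1, 00--
Prime implicants: -0-1, -110, 0-01, 0-10, 00--, 1-11, 11-0, 111-
PI chart (minterm → PIs covering it):
  0 | 00--  (sole → essential)
  2 | 0-10,00--
  3 | -0-1,00--
  5 | 0-01  (sole → essential)
  6 | -110,0-10
  11 | -0-1,1-11
  12 | 11-0  (sole → essential)
  15 | 1-11,111-
Essential prime implicants: 0-01, 00--, 11-0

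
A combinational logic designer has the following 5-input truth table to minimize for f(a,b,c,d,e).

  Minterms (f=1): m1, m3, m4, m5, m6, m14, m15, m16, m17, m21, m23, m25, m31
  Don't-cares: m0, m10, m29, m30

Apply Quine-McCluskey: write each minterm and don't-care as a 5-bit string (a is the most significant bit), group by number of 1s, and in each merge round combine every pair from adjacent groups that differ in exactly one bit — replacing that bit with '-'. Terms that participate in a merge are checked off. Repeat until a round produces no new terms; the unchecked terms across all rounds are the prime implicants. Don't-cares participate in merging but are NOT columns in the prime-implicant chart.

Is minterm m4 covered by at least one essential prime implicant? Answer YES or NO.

NO

[col 0] 00000*, 00001*, 00011*, 00100*, 00101*, 00110*, 01010*, 01110*, 01111*, 10000*, 10001*, 10101*, 10111*, 11001*, 11101*, 11110*, 11111*
[col 1] -0000*, -0001*, -0101*, -1110*, -1111*, 0-110, 00-00*, 00-01*, 000-1, 0000-*, 001-0, 0010-*, 01-10, 0111-*, 1-001*, 1-101*, 1-111*, 10-01*, 1000-*, 101-1*, 11-01*, 111-1*, 1111-*
[col 2] -0-01, -000-, -111-, 00-0-, 1--01, 1-1-1
Prime implicants: -0-01, -000-, -111-, 0-110, 00-0-, 000-1, 001-0, 01-10, 1--01, 1-1-1
PI chart (minterm → PIs covering it):
  1 | -0-01,-000-,00-0-,000-1
  3 | 000-1  (sole → essential)
  4 | 00-0-,001-0
  5 | -0-01,00-0-
  6 | 0-110,001-0
  14 | -111-,0-110,01-10
  15 | -111-  (sole → essential)
  16 | -000-  (sole → essential)
  17 | -0-01,-000-,1--01
  21 | -0-01,1--01,1-1-1
  23 | 1-1-1  (sole → essential)
  25 | 1--01  (sole → essential)
  31 | -111-,1-1-1
Essential prime implicants: -000-, -111-, 000-1, 1--01, 1-1-1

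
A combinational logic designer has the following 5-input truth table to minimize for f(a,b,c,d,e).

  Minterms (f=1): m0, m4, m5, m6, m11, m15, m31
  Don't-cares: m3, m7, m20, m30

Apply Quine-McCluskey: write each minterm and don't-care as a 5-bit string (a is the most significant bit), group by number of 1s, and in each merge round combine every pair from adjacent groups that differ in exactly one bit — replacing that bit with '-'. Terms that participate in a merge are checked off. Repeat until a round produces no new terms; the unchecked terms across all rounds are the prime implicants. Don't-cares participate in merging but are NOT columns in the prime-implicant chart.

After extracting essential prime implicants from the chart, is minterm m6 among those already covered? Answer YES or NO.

YES

Round 0: 00000✓ 00011✓ 00100✓ 00101✓ 00110✓ 00111✓ 01011✓ 01111✓ 10100✓ 11110✓ 11111✓
Round 1: -0100 -1111 0-011✓ 0-111✓ 00-00 00-11✓ 001-0✓ 001-1✓ 0010-✓ 0011-✓ 01-11✓ 1111-
Round 2: 0--11 001--
PIs = {-0100, -1111, 0--11, 00-00, 001--, 1111-}
Coverage chart:
  m0: 00-00 ←essential
  m4: -0100,00-00,001--
  m5: 001-- ←essential
  m6: 001-- ←essential
  m11: 0--11 ←essential
  m15: -1111,0--11
  m31: -1111,1111-
Essential: 0--11, 00-00, 001--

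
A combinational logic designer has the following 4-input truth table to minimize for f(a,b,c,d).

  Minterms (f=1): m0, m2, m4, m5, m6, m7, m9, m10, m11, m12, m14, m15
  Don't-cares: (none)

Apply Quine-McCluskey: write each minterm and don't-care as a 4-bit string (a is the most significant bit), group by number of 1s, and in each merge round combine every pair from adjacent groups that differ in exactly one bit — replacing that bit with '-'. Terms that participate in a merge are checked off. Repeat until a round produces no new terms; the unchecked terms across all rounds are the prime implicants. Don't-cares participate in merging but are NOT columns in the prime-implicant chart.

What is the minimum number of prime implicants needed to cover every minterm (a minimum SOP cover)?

5

Round 0: 0000✓ 0010✓ 0100✓ 0101✓ 0110✓ 0111✓ 1001✓ 1010✓ 1011✓ 1100✓ 1110✓ 1111✓
Round 1: -010✓ -100✓ -110✓ -111✓ 0-00✓ 0-10✓ 00-0✓ 01-0✓ 01-1✓ 010-✓ 011-✓ 1-10✓ 1-11✓ 10-1 101-✓ 11-0✓ 111-✓
Round 2: --10 -1-0 -11- 0--0 01-- 1-1-
PIs = {--10, -1-0, -11-, 0--0, 01--, 1-1-, 10-1}
Coverage chart:
  m0: 0--0 ←essential
  m2: --10,0--0
  m4: -1-0,0--0,01--
  m5: 01-- ←essential
  m6: --10,-1-0,-11-,0--0,01--
  m7: -11-,01--
  m9: 10-1 ←essential
  m10: --10,1-1-
  m11: 1-1-,10-1
  m12: -1-0 ←essential
  m14: --10,-1-0,-11-,1-1-
  m15: -11-,1-1-
Essential: -1-0, 0--0, 01--, 10-1
Petrick residual → 1-1-
Min cover (5 terms): bd' + a'd' + a'b + ac + ab'd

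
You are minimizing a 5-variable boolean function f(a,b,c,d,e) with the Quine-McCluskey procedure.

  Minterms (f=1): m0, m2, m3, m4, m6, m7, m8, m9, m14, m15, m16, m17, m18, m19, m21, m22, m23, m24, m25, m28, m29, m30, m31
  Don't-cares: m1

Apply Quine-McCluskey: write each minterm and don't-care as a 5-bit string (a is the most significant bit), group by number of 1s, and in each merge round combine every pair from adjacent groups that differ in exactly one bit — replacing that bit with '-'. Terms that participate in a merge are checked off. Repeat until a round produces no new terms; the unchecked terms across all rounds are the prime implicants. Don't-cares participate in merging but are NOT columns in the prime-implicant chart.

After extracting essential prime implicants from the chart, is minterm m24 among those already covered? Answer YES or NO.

Round 0: 00000✓ 00001✓ 00010✓ 00011✓ 00100✓ 00110✓ 00111✓ 01000✓ 01001✓ 01110✓ 01111✓ 10000✓ 10001✓ 10010✓ 10011✓ 10101✓ 10110✓ 10111✓ 11000✓ 11001✓ 11100✓ 11101✓ 11110✓ 11111✓
Round 1: -0000✓ -0001✓ -0010✓ -0011✓ -0110✓ -0111✓ -1000✓ -1001✓ -1110✓ -1111✓ 0-000✓ 0-001✓ 0-110✓ 0-111✓ 00-00✓ 00-10✓ 00-11✓ 000-0✓ 000-1✓ 0000-✓ 0001-✓ 001-0✓ 0011-✓ 0100-✓ 0111-✓ 1-000✓ 1-001✓ 1-101✓ 1-110✓ 1-111✓ 10-01✓ 10-10✓ 10-11✓ 100-0✓ 100-1✓ 1000-✓ 1001-✓ 101-1✓ 1011-✓ 11-00✓ 11-01✓ 1100-✓ 111-0✓ 111-1✓ 1110-✓ 1111-✓
Round 2: --000✓ --001✓ --110✓ --111✓ -0-10✓ -0-11✓ -00-0✓ -00-1✓ -000-✓ -001-✓ -011-✓ -100-✓ -111-✓ 0-00-✓ 0-11-✓ 00--0 00-1-✓ 000--✓ 1--01 1-00-✓ 1-1-1 1-11-✓ 10--1 10-1-✓ 100--✓ 11-0- 111--
Round 3: --00- --11- -0-1- -00--
PIs = {--00-, --11-, -0-1-, -00--, 00--0, 1--01, 1-1-1, 10--1, 11-0-, 111--}
Coverage chart:
  m0: --00-,-00--,00--0
  m2: -0-1-,-00--,00--0
  m3: -0-1-,-00--
  m4: 00--0 ←essential
  m6: --11-,-0-1-,00--0
  m7: --11-,-0-1-
  m8: --00- ←essential
  m9: --00- ←essential
  m14: --11- ←essential
  m15: --11- ←essential
  m16: --00-,-00--
  m17: --00-,-00--,1--01,10--1
  m18: -0-1-,-00--
  m19: -0-1-,-00--,10--1
  m21: 1--01,1-1-1,10--1
  m22: --11-,-0-1-
  m23: --11-,-0-1-,1-1-1,10--1
  m24: --00-,11-0-
  m25: --00-,1--01,11-0-
  m28: 11-0-,111--
  m29: 1--01,1-1-1,11-0-,111--
  m30: --11-,111--
  m31: --11-,1-1-1,111--
Essential: --00-, --11-, 00--0

YES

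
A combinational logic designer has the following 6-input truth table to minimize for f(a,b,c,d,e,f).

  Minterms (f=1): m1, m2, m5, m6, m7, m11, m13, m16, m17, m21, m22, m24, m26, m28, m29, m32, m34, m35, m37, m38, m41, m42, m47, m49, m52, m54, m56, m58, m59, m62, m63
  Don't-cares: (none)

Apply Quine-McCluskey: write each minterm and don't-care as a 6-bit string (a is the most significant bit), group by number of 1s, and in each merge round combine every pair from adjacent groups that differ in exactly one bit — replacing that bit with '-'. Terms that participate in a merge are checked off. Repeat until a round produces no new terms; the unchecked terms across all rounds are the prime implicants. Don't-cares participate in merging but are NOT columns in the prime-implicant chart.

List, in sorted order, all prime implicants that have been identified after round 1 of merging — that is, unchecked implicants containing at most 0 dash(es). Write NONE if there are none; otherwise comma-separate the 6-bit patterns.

size-2^0 implicants → 000001(✓)  000010(✓)  000101(✓)  000110(✓)  000111(✓)  001011  001101(✓)  010000(✓)  010001(✓)  010101(✓)  010110(✓)  011000(✓)  011010(✓)  011100(✓)  011101(✓)  100000(✓)  100010(✓)  100011(✓)  100101(✓)  100110(✓)  101001  101010(✓)  101111(✓)  110001(✓)  110100(✓)  110110(✓)  111000(✓)  111010(✓)  111011(✓)  111110(✓)  111111(✓)
size-2^1 implicants → -00010(✓)  -00101  -00110(✓)  -10001  -10110(✓)  -11000(✓)  -11010(✓)  0-0001(✓)  0-0101(✓)  0-0110(✓)  0-1101(✓)  00-101(✓)  000-01(✓)  000-10(✓)  0001-1  00011-  01-000  01-101(✓)  010-01(✓)  01000-  011-00  0110-0(✓)  01110-  1-0110(✓)  1-1010  1-1111  10-010  100-10(✓)  1000-0  10001-  11-110  1101-0  111-10(✓)  111-11(✓)  1110-0(✓)  11101-(✓)  11111-(✓)
size-2^2 implicants → --0110  -00-10  -110-0  0--101  0-0-01  111-1-
Unchecked terms (primes): --0110, -00-10, -00101, -10001, -110-0, 0--101, 0-0-01, 0001-1, 00011-, 001011, 01-000, 01000-, 011-00, 01110-, 1-1010, 1-1111, 10-010, 1000-0, 10001-, 101001, 11-110, 1101-0, 111-1-

001011, 101001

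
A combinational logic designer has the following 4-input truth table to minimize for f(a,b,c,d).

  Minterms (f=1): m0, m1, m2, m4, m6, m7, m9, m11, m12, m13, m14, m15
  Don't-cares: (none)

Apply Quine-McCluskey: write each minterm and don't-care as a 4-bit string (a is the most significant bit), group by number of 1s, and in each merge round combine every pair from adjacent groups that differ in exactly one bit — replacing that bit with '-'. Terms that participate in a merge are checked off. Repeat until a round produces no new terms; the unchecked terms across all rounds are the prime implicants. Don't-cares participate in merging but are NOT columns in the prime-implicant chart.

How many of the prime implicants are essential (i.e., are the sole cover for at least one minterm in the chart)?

size-2^0 implicants → 0000(✓)  0001(✓)  0010(✓)  0100(✓)  0110(✓)  0111(✓)  1001(✓)  1011(✓)  1100(✓)  1101(✓)  1110(✓)  1111(✓)
size-2^1 implicants → -001  -100(✓)  -110(✓)  -111(✓)  0-00(✓)  0-10(✓)  00-0(✓)  000-  01-0(✓)  011-(✓)  1-01(✓)  1-11(✓)  10-1(✓)  11-0(✓)  11-1(✓)  110-(✓)  111-(✓)
size-2^2 implicants → -1-0  -11-  0--0  1--1  11--
Unchecked terms (primes): -001, -1-0, -11-, 0--0, 000-, 1--1, 11--
Minterm coverage:
  m0 ⊆ 0--0,000-
  m1 ⊆ -001,000-
  m2 ⊆ 0--0 [E]
  m4 ⊆ -1-0,0--0
  m6 ⊆ -1-0,-11-,0--0
  m7 ⊆ -11- [E]
  m9 ⊆ -001,1--1
  m11 ⊆ 1--1 [E]
  m12 ⊆ -1-0,11--
  m13 ⊆ 1--1,11--
  m14 ⊆ -1-0,-11-,11--
  m15 ⊆ -11-,1--1,11--
E = {-11-, 0--0, 1--1}

3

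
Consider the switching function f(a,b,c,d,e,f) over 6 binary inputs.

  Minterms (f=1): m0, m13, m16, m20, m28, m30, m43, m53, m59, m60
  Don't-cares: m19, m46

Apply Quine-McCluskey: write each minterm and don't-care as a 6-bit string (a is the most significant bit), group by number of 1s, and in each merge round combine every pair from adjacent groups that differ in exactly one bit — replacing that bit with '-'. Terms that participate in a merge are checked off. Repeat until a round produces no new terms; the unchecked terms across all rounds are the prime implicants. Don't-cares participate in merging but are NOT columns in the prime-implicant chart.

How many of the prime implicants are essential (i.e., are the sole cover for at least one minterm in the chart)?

size-2^0 implicants → 000000(✓)  001101  010000(✓)  010011  010100(✓)  011100(✓)  011110(✓)  101011(✓)  101110  110101  111011(✓)  111100(✓)
size-2^1 implicants → -11100  0-0000  01-100  010-00  0111-0  1-1011
Unchecked terms (primes): -11100, 0-0000, 001101, 01-100, 010-00, 010011, 0111-0, 1-1011, 101110, 110101
Minterm coverage:
  m0 ⊆ 0-0000 [E]
  m13 ⊆ 001101 [E]
  m16 ⊆ 0-0000,010-00
  m20 ⊆ 01-100,010-00
  m28 ⊆ -11100,01-100,0111-0
  m30 ⊆ 0111-0 [E]
  m43 ⊆ 1-1011 [E]
  m53 ⊆ 110101 [E]
  m59 ⊆ 1-1011 [E]
  m60 ⊆ -11100 [E]
E = {-11100, 0-0000, 001101, 0111-0, 1-1011, 110101}

6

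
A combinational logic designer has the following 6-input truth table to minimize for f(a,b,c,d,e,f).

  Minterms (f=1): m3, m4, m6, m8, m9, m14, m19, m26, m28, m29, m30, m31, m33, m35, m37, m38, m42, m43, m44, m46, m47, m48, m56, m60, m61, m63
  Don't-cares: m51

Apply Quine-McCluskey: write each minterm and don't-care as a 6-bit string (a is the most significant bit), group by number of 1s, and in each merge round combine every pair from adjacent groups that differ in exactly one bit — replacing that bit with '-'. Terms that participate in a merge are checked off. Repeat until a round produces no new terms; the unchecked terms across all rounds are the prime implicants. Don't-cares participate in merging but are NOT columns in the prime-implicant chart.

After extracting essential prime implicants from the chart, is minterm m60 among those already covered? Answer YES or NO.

Round 0: 000011✓ 000100✓ 000110✓ 001000✓ 001001✓ 001110✓ 010011✓ 011010✓ 011100✓ 011101✓ 011110✓ 011111✓ 100001✓ 100011✓ 100101✓ 100110✓ 101010✓ 101011✓ 101100✓ 101110✓ 101111✓ 110000✓ 110011✓ 111000✓ 111100✓ 111101✓ 111111✓
Round 1: -00011✓ -00110✓ -01110✓ -10011✓ -11100✓ -11101✓ -11111✓ 0-0011✓ 0-1110 00-110✓ 0001-0 00100- 011-10 0111-0✓ 0111-1✓ 01110-✓ 01111-✓ 1-0011✓ 1-1100 1-1111 10-011 10-110✓ 100-01 1000-1 101-10✓ 101-11✓ 10101-✓ 1011-0 10111-✓ 11-000 111-00 1111-1✓ 11110-✓
Round 2: --0011 -0-110 -111-1 -1110- 0111-- 101-1-
PIs = {--0011, -0-110, -111-1, -1110-, 0-1110, 0001-0, 00100-, 011-10, 0111--, 1-1100, 1-1111, 10-011, 100-01, 1000-1, 101-1-, 1011-0, 11-000, 111-00}
Coverage chart:
  m3: --0011 ←essential
  m4: 0001-0 ←essential
  m6: -0-110,0001-0
  m8: 00100- ←essential
  m9: 00100- ←essential
  m14: -0-110,0-1110
  m19: --0011 ←essential
  m26: 011-10 ←essential
  m28: -1110-,0111--
  m29: -111-1,-1110-,0111--
  m30: 0-1110,011-10,0111--
  m31: -111-1,0111--
  m33: 100-01,1000-1
  m35: --0011,10-011,1000-1
  m37: 100-01 ←essential
  m38: -0-110 ←essential
  m42: 101-1- ←essential
  m43: 10-011,101-1-
  m44: 1-1100,1011-0
  m46: -0-110,101-1-,1011-0
  m47: 1-1111,101-1-
  m48: 11-000 ←essential
  m56: 11-000,111-00
  m60: -1110-,1-1100,111-00
  m61: -111-1,-1110-
  m63: -111-1,1-1111
Essential: --0011, -0-110, 0001-0, 00100-, 011-10, 100-01, 101-1-, 11-000

NO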